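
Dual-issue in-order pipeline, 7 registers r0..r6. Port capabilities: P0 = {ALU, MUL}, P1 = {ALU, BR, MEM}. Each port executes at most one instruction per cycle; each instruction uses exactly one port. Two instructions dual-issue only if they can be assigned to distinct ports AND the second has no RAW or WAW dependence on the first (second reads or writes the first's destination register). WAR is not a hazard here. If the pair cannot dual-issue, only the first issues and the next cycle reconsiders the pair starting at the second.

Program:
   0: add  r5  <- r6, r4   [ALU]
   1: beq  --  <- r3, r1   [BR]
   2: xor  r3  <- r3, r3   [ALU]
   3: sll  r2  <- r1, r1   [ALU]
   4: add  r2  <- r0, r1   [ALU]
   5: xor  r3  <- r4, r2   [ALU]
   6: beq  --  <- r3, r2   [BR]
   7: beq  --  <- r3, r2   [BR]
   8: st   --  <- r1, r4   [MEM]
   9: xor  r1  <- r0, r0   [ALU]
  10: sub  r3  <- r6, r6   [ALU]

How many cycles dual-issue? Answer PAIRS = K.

PAIRS = 3

0. add.ALU+beq.BR @i0&i1  | pair
1. xor.ALU+sll.ALU @i2&i3  | pair
2. add.ALU @i4  | RAW r2
3. xor.ALU @i5  | RAW r3
4. beq.BR @i6  | no-port BR/BR
5. beq.BR @i7  | no-port BR/MEM
6. st.MEM+xor.ALU @i8&i9  | pair
7. sub.ALU @i10  | tail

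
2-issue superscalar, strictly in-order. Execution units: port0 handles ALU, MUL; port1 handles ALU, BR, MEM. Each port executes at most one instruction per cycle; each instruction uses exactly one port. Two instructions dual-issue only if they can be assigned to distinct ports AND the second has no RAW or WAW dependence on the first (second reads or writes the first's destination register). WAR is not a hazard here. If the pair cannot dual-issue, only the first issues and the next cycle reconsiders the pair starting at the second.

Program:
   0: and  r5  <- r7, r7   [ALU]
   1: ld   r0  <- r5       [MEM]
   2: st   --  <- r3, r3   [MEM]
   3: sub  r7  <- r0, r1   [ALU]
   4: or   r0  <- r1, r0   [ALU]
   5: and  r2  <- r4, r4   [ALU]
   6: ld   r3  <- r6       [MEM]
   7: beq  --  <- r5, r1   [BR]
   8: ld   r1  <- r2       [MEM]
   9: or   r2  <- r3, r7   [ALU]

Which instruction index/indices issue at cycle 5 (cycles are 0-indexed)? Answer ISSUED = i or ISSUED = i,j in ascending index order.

[0] i0  and  -- RAW r5
[1] i1  ld  -- no-port MEM/MEM
[2] i2&i3  st;sub  -- dual
[3] i4&i5  or;and  -- dual
[4] i6  ld  -- no-port MEM/BR
[5] i7  beq  -- no-port BR/MEM
[6] i8&i9  ld;or  -- dual

ISSUED = 7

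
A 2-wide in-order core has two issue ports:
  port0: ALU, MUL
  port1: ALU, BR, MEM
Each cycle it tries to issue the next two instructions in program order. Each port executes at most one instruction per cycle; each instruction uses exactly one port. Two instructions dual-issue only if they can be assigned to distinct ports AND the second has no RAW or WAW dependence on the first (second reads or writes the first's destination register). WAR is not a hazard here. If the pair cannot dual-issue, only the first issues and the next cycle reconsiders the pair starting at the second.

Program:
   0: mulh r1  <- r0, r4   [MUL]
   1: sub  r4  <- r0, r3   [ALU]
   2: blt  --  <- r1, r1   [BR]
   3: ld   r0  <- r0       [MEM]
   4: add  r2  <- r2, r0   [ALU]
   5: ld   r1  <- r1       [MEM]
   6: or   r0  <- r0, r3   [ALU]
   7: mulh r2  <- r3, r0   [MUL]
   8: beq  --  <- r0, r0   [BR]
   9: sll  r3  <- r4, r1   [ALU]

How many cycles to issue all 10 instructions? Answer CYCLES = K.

CYCLES = 7

t=0 i0,i1:mulh/sub ; dual
t=1 i2:blt ; no-port BR/MEM
t=2 i3:ld ; RAW r0
t=3 i4,i5:add/ld ; dual
t=4 i6:or ; RAW r0
t=5 i7,i8:mulh/beq ; dual
t=6 i9:sll ; tail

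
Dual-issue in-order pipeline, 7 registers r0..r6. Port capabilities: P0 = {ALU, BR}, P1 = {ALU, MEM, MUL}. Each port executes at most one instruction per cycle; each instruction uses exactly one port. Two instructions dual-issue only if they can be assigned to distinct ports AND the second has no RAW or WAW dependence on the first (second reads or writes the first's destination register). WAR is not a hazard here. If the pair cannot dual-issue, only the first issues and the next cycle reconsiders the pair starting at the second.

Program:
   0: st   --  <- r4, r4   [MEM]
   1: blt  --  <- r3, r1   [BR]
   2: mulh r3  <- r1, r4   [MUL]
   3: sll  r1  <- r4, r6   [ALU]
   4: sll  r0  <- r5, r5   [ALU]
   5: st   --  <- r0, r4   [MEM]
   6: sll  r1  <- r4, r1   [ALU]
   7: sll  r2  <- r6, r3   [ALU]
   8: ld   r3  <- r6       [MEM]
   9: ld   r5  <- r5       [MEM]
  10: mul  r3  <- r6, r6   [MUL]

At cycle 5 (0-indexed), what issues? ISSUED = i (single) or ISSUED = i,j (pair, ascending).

  cy0 -> i0+i1 (st.MEM/blt.BR) dual
  cy1 -> i2+i3 (mulh.MUL/sll.ALU) dual
  cy2 -> i4 (sll.ALU) RAW r0
  cy3 -> i5+i6 (st.MEM/sll.ALU) dual
  cy4 -> i7+i8 (sll.ALU/ld.MEM) dual
  cy5 -> i9 (ld.MEM) no-port MEM/MUL
  cy6 -> i10 (mul.MUL) tail

ISSUED = 9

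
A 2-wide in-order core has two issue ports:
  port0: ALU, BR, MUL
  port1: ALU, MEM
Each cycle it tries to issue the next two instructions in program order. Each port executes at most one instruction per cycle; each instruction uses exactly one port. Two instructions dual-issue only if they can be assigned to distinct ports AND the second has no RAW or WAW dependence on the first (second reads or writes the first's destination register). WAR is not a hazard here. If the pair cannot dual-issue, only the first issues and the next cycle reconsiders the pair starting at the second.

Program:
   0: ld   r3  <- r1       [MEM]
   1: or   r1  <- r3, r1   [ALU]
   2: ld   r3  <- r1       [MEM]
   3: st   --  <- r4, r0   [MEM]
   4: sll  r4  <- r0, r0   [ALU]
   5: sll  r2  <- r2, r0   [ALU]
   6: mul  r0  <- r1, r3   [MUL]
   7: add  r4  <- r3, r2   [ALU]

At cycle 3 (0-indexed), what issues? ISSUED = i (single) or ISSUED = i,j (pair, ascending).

ISSUED = 3,4

0. ld.MEM @i0  | RAW r3
1. or.ALU @i1  | RAW r1
2. ld.MEM @i2  | no-port MEM/MEM
3. st.MEM/sll.ALU @i3/i4  | 2-wide
4. sll.ALU/mul.MUL @i5/i6  | 2-wide
5. add.ALU @i7  | tail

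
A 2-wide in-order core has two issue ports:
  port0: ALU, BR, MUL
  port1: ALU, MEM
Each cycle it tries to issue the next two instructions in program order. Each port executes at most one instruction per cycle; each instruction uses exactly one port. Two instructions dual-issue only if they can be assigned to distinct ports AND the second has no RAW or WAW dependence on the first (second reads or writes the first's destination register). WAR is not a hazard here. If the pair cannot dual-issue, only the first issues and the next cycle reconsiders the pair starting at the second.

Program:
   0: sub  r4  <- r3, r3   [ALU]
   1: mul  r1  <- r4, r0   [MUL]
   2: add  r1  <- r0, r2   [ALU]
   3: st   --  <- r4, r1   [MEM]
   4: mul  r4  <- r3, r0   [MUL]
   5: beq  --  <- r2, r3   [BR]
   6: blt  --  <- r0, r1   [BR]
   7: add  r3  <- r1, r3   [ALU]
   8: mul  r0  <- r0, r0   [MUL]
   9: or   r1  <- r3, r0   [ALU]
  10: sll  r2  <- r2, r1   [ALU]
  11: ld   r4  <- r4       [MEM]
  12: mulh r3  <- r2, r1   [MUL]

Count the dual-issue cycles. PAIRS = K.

#0 head=0: sub i0 RAW r4
#1 head=1: mul i1 WAW r1
#2 head=2: add i2 RAW r1
#3 head=3: st/mul i3&i4 pair
#4 head=5: beq i5 no-port BR/BR
#5 head=6: blt/add i6&i7 pair
#6 head=8: mul i8 RAW r0
#7 head=9: or i9 RAW r1
#8 head=10: sll/ld i10&i11 pair
#9 head=12: mulh i12 tail

PAIRS = 3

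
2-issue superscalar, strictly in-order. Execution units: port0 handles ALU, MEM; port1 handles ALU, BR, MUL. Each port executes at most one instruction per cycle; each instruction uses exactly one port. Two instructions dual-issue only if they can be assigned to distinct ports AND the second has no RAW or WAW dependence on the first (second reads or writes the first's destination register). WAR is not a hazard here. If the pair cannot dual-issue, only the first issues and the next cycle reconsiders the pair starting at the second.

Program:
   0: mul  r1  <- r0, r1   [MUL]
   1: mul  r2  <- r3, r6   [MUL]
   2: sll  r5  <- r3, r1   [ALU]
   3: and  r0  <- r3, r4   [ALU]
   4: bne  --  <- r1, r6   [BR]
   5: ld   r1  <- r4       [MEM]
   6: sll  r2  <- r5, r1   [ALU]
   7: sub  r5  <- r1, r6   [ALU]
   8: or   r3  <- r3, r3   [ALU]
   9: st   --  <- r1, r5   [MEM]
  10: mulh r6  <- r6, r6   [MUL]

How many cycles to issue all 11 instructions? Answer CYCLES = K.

CYCLES = 7

c0: i0 mul  no-port MUL/MUL
c1: i1/i2 mul+sll  2-wide
c2: i3/i4 and+bne  2-wide
c3: i5 ld  RAW r1
c4: i6/i7 sll+sub  2-wide
c5: i8/i9 or+st  2-wide
c6: i10 mulh  tail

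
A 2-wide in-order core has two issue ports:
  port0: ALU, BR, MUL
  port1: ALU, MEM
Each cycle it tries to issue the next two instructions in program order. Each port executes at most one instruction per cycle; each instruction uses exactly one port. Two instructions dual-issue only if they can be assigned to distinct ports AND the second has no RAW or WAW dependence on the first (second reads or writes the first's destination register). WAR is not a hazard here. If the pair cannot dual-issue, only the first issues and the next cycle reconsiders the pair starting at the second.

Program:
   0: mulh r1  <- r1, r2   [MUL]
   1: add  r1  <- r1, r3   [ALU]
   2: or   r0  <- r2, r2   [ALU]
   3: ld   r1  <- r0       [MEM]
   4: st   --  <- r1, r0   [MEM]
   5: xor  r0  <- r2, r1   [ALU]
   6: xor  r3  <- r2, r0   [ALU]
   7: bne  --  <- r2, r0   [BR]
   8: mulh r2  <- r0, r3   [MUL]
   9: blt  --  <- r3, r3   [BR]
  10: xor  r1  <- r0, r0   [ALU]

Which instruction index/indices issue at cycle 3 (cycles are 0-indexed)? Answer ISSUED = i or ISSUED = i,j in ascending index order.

ISSUED = 4,5

t=0 i0:mulh ; RAW+WAW r1
t=1 i1,i2:add;or ; 2-wide
t=2 i3:ld ; no-port MEM/MEM
t=3 i4,i5:st;xor ; 2-wide
t=4 i6,i7:xor;bne ; 2-wide
t=5 i8:mulh ; no-port MUL/BR
t=6 i9,i10:blt;xor ; 2-wide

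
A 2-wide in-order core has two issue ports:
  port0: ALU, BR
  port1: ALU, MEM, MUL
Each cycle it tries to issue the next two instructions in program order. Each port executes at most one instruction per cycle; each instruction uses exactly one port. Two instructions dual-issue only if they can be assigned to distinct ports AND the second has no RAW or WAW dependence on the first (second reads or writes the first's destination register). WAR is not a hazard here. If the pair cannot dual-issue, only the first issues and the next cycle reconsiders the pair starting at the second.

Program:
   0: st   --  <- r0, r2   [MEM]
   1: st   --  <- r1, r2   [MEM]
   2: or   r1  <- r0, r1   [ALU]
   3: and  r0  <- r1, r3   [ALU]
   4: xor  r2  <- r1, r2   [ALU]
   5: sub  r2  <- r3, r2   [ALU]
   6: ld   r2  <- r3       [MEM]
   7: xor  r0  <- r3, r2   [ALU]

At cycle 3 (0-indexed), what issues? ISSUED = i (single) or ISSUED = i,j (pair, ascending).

ISSUED = 5

#0 head=0: st i0 no-port MEM/MEM
#1 head=1: st or i1+i2 pair
#2 head=3: and xor i3+i4 pair
#3 head=5: sub i5 WAW r2
#4 head=6: ld i6 RAW r2
#5 head=7: xor i7 tail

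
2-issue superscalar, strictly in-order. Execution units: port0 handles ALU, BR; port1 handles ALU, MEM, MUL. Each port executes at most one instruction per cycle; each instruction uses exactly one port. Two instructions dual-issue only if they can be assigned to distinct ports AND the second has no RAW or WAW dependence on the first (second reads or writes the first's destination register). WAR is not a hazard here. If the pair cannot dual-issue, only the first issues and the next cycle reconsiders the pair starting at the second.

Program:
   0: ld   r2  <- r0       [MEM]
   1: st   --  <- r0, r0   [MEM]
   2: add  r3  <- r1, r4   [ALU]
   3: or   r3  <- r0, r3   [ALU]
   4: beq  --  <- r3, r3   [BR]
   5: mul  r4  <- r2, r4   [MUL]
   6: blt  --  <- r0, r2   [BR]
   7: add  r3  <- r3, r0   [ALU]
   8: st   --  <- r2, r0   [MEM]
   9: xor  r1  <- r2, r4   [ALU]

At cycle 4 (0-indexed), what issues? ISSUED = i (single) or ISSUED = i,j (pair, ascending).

ISSUED = 6,7

0. ld.MEM @i0  | no-port MEM/MEM
1. st.MEM;add.ALU @i1&i2  | 2-wide
2. or.ALU @i3  | RAW r3
3. beq.BR;mul.MUL @i4&i5  | 2-wide
4. blt.BR;add.ALU @i6&i7  | 2-wide
5. st.MEM;xor.ALU @i8&i9  | 2-wide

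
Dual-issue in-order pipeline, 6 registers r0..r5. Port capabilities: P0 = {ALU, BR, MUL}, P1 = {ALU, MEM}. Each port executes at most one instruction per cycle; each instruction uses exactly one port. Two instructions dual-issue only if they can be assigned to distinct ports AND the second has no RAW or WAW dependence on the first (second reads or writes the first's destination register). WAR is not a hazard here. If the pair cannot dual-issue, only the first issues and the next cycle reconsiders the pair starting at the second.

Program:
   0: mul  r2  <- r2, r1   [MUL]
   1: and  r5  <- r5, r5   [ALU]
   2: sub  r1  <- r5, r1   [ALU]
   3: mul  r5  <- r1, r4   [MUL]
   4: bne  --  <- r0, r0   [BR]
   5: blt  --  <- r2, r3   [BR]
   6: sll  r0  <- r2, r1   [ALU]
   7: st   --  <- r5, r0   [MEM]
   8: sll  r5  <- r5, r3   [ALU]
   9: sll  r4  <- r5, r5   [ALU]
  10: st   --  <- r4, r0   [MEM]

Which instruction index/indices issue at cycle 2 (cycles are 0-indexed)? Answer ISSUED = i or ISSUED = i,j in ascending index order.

ISSUED = 3

0. mul.MUL;and.ALU @i0+i1  | 2-wide
1. sub.ALU @i2  | RAW r1
2. mul.MUL @i3  | no-port MUL/BR
3. bne.BR @i4  | no-port BR/BR
4. blt.BR;sll.ALU @i5+i6  | 2-wide
5. st.MEM;sll.ALU @i7+i8  | 2-wide
6. sll.ALU @i9  | RAW r4
7. st.MEM @i10  | tail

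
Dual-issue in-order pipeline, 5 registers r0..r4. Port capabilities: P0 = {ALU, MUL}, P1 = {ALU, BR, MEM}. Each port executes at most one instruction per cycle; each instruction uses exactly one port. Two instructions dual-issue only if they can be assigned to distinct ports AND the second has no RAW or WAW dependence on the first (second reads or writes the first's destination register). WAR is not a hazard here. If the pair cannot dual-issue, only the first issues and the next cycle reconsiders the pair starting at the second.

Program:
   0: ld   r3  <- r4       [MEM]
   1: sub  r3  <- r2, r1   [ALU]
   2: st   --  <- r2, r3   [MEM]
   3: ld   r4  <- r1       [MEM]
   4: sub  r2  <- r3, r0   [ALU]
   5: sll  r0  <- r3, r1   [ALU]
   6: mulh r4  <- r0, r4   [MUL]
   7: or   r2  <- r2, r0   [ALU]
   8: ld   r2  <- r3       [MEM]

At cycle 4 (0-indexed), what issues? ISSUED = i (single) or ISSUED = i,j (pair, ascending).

0. ld.MEM @i0  | WAW r3
1. sub.ALU @i1  | RAW r3
2. st.MEM @i2  | no-port MEM/MEM
3. ld.MEM sub.ALU @i3/i4  | pair
4. sll.ALU @i5  | RAW r0
5. mulh.MUL or.ALU @i6/i7  | pair
6. ld.MEM @i8  | tail

ISSUED = 5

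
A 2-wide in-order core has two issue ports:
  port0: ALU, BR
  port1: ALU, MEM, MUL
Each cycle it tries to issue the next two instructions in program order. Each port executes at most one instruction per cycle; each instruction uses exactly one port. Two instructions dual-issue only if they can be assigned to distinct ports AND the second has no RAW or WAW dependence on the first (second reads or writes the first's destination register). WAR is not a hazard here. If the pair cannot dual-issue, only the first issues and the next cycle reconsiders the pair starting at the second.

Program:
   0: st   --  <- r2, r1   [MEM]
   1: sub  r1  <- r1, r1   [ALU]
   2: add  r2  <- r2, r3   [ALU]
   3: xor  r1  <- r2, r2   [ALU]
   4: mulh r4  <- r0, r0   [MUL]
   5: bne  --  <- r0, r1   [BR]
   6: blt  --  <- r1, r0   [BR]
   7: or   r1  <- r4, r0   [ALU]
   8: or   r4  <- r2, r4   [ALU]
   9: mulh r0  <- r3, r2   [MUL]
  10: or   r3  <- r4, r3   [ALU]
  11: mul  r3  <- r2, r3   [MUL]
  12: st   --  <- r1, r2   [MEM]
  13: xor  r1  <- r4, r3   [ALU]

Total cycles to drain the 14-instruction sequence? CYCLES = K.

CYCLES = 9

t=0 i0+i1:st;sub ; 2-wide
t=1 i2:add ; RAW r2
t=2 i3+i4:xor;mulh ; 2-wide
t=3 i5:bne ; no-port BR/BR
t=4 i6+i7:blt;or ; 2-wide
t=5 i8+i9:or;mulh ; 2-wide
t=6 i10:or ; RAW+WAW r3
t=7 i11:mul ; no-port MUL/MEM
t=8 i12+i13:st;xor ; 2-wide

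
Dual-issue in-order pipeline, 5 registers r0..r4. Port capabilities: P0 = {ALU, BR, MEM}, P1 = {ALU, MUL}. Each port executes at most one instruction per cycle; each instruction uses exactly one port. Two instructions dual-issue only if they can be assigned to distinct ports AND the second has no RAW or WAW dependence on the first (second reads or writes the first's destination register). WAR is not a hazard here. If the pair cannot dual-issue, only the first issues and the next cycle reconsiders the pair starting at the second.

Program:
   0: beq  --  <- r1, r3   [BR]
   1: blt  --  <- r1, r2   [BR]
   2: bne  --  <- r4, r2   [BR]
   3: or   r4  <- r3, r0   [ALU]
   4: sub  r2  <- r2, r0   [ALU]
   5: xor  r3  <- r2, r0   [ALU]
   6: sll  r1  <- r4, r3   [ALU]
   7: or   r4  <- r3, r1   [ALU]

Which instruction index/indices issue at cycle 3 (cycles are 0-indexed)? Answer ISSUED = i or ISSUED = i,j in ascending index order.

c0: i0 beq.BR  no-port BR/BR
c1: i1 blt.BR  no-port BR/BR
c2: i2+i3 bne.BR;or.ALU  pair
c3: i4 sub.ALU  RAW r2
c4: i5 xor.ALU  RAW r3
c5: i6 sll.ALU  RAW r1
c6: i7 or.ALU  tail

ISSUED = 4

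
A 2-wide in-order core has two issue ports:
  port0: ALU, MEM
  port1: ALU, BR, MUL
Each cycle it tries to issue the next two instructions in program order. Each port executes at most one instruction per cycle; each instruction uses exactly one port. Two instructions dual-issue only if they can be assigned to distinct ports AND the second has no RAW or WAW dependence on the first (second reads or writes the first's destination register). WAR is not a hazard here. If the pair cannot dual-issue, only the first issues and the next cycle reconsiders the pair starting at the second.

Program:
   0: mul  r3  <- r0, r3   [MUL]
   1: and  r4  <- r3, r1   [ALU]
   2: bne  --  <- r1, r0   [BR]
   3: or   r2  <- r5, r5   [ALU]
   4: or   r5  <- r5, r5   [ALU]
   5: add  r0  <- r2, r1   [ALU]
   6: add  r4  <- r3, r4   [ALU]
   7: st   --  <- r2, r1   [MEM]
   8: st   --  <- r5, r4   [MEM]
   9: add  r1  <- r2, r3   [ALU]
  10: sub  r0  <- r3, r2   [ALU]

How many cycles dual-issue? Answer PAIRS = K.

PAIRS = 4

t=0 i0:mul.MUL ; RAW r3
t=1 i1/i2:and.ALU;bne.BR ; pair
t=2 i3/i4:or.ALU;or.ALU ; pair
t=3 i5/i6:add.ALU;add.ALU ; pair
t=4 i7:st.MEM ; no-port MEM/MEM
t=5 i8/i9:st.MEM;add.ALU ; pair
t=6 i10:sub.ALU ; tail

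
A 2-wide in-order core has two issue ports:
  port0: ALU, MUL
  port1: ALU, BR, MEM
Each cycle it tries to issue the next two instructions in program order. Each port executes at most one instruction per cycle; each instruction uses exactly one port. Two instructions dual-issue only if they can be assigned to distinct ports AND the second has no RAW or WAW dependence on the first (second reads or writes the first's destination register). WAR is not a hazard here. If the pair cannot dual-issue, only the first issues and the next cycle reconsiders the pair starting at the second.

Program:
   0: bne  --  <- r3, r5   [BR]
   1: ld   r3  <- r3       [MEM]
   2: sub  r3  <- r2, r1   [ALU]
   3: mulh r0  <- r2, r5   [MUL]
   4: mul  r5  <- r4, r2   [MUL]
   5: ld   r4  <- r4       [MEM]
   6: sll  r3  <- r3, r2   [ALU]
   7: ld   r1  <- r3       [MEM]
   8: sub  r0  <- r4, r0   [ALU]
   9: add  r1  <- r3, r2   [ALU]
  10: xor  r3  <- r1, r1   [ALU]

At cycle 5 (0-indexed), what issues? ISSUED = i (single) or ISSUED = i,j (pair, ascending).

ISSUED = 7,8

#0 head=0: bne.BR i0 no-port BR/MEM
#1 head=1: ld.MEM i1 WAW r3
#2 head=2: sub.ALU;mulh.MUL i2/i3 2-wide
#3 head=4: mul.MUL;ld.MEM i4/i5 2-wide
#4 head=6: sll.ALU i6 RAW r3
#5 head=7: ld.MEM;sub.ALU i7/i8 2-wide
#6 head=9: add.ALU i9 RAW r1
#7 head=10: xor.ALU i10 tail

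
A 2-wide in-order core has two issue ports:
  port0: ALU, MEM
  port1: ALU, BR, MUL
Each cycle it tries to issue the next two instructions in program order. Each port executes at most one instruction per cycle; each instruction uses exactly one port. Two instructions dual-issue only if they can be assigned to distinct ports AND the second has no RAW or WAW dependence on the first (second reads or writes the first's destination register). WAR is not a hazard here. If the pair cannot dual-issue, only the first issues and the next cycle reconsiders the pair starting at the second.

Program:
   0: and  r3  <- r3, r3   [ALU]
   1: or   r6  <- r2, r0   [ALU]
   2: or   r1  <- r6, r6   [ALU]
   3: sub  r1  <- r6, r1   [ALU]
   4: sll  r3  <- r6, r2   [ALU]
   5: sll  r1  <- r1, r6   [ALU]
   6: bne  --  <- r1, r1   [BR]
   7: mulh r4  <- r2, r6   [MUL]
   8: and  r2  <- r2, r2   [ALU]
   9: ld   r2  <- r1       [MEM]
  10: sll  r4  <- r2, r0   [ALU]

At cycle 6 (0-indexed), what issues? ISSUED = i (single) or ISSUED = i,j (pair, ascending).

ISSUED = 9

[0] i0,i1  and.ALU;or.ALU  -- 2-wide
[1] i2  or.ALU  -- RAW+WAW r1
[2] i3,i4  sub.ALU;sll.ALU  -- 2-wide
[3] i5  sll.ALU  -- RAW r1
[4] i6  bne.BR  -- no-port BR/MUL
[5] i7,i8  mulh.MUL;and.ALU  -- 2-wide
[6] i9  ld.MEM  -- RAW r2
[7] i10  sll.ALU  -- tail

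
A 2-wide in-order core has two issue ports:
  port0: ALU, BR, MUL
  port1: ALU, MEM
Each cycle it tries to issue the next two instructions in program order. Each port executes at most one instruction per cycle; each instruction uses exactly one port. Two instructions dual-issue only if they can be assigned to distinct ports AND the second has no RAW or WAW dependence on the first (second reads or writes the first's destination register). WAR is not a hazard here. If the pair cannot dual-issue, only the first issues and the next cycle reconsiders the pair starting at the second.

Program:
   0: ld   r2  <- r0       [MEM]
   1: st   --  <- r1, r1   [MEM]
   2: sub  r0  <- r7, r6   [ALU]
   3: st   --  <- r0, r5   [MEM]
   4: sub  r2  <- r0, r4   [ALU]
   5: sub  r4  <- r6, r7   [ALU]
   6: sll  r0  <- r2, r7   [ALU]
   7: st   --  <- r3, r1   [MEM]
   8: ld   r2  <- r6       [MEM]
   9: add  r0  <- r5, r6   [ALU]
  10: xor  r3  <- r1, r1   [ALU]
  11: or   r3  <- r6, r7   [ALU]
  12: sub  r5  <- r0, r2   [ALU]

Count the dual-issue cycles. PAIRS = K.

t=0 i0:ld.MEM ; no-port MEM/MEM
t=1 i1,i2:st.MEM;sub.ALU ; pair
t=2 i3,i4:st.MEM;sub.ALU ; pair
t=3 i5,i6:sub.ALU;sll.ALU ; pair
t=4 i7:st.MEM ; no-port MEM/MEM
t=5 i8,i9:ld.MEM;add.ALU ; pair
t=6 i10:xor.ALU ; WAW r3
t=7 i11,i12:or.ALU;sub.ALU ; pair

PAIRS = 5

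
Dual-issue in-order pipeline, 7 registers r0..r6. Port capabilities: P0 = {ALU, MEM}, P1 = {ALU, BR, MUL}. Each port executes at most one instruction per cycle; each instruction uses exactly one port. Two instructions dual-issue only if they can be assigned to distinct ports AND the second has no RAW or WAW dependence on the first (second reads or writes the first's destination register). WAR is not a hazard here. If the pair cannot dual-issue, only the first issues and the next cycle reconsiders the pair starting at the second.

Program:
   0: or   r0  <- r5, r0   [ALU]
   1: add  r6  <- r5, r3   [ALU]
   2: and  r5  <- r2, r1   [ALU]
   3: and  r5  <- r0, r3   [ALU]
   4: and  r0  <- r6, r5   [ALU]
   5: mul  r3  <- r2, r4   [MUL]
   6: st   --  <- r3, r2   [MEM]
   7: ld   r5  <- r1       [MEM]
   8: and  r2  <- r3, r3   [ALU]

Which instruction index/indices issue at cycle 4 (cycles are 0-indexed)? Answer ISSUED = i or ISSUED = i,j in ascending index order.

ISSUED = 6

c0: i0/i1 or;add  pair
c1: i2 and  WAW r5
c2: i3 and  RAW r5
c3: i4/i5 and;mul  pair
c4: i6 st  no-port MEM/MEM
c5: i7/i8 ld;and  pair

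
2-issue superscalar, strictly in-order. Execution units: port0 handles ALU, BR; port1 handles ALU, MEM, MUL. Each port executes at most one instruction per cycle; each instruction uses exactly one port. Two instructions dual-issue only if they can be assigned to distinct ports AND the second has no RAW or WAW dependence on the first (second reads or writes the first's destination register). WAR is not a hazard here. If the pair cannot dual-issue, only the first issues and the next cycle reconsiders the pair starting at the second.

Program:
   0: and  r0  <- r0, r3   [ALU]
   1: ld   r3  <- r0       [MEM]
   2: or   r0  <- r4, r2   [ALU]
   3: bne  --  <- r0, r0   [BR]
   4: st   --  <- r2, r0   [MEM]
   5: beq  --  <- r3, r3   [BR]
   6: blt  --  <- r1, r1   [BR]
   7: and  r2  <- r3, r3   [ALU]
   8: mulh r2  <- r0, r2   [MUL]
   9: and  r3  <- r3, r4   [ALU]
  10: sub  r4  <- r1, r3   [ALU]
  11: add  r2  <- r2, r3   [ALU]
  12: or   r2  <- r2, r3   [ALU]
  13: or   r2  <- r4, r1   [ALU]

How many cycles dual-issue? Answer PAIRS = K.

PAIRS = 5

0. and @i0  | RAW r0
1. ld;or @i1&i2  | dual
2. bne;st @i3&i4  | dual
3. beq @i5  | no-port BR/BR
4. blt;and @i6&i7  | dual
5. mulh;and @i8&i9  | dual
6. sub;add @i10&i11  | dual
7. or @i12  | WAW r2
8. or @i13  | tail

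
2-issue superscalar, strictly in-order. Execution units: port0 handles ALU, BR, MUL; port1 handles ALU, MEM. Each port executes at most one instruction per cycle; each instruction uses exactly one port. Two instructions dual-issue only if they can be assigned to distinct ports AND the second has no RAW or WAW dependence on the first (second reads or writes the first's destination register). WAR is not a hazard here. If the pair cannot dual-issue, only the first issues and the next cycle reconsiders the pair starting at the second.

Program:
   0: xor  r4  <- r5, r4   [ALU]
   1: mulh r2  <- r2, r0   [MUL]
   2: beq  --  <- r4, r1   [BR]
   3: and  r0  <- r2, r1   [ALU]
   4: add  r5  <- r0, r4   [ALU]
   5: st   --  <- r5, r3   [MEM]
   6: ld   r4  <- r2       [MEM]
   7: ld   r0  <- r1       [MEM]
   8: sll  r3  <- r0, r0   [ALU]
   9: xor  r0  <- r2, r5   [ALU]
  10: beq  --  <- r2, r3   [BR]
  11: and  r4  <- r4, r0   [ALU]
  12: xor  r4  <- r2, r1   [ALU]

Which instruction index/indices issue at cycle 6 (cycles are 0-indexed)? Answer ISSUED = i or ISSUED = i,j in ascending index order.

ISSUED = 8,9

0. xor mulh @i0&i1  | pair
1. beq and @i2&i3  | pair
2. add @i4  | RAW r5
3. st @i5  | no-port MEM/MEM
4. ld @i6  | no-port MEM/MEM
5. ld @i7  | RAW r0
6. sll xor @i8&i9  | pair
7. beq and @i10&i11  | pair
8. xor @i12  | tail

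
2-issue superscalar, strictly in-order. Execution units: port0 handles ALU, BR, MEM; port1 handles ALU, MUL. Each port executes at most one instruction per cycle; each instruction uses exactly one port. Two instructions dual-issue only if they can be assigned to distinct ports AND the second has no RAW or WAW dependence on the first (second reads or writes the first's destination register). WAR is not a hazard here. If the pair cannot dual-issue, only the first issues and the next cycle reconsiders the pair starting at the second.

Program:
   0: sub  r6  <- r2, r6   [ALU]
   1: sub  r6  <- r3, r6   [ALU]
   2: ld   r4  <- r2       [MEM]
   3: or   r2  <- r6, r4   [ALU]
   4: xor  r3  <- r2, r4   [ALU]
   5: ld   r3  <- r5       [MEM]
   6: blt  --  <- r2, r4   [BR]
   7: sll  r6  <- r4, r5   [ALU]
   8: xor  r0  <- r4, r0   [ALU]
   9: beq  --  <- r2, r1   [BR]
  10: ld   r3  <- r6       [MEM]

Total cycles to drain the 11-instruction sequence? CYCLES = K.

c0: i0 sub.ALU  RAW+WAW r6
c1: i1,i2 sub.ALU;ld.MEM  pair
c2: i3 or.ALU  RAW r2
c3: i4 xor.ALU  WAW r3
c4: i5 ld.MEM  no-port MEM/BR
c5: i6,i7 blt.BR;sll.ALU  pair
c6: i8,i9 xor.ALU;beq.BR  pair
c7: i10 ld.MEM  tail

CYCLES = 8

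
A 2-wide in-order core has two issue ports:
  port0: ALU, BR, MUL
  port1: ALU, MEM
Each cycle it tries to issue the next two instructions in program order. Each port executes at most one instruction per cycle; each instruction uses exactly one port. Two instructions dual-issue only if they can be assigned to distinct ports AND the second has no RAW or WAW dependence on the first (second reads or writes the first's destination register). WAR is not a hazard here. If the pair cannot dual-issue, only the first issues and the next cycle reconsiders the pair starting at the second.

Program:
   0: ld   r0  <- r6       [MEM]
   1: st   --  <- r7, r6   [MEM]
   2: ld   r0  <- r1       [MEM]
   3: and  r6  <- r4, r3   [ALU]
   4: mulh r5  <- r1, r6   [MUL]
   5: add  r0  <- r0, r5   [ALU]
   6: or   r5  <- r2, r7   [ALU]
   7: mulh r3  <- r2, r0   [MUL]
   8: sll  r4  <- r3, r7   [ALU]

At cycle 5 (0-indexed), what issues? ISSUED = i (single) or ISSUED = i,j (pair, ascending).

ISSUED = 7

c0: i0 ld.MEM  no-port MEM/MEM
c1: i1 st.MEM  no-port MEM/MEM
c2: i2&i3 ld.MEM+and.ALU  dual
c3: i4 mulh.MUL  RAW r5
c4: i5&i6 add.ALU+or.ALU  dual
c5: i7 mulh.MUL  RAW r3
c6: i8 sll.ALU  tail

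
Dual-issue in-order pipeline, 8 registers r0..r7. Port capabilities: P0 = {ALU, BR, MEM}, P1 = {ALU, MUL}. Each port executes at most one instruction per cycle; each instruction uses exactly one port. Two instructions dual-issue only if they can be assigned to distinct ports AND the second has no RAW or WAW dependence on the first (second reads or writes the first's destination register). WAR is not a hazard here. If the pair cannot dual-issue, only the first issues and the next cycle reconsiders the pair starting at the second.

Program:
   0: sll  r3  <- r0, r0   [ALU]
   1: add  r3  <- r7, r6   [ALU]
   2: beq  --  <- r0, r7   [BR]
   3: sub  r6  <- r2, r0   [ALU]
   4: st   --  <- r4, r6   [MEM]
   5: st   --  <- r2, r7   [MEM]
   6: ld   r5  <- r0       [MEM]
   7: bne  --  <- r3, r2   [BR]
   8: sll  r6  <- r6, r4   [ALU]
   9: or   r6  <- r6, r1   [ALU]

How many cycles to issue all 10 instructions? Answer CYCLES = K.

CYCLES = 8

[0] i0  sll  -- WAW r3
[1] i1+i2  add;beq  -- 2-wide
[2] i3  sub  -- RAW r6
[3] i4  st  -- no-port MEM/MEM
[4] i5  st  -- no-port MEM/MEM
[5] i6  ld  -- no-port MEM/BR
[6] i7+i8  bne;sll  -- 2-wide
[7] i9  or  -- tail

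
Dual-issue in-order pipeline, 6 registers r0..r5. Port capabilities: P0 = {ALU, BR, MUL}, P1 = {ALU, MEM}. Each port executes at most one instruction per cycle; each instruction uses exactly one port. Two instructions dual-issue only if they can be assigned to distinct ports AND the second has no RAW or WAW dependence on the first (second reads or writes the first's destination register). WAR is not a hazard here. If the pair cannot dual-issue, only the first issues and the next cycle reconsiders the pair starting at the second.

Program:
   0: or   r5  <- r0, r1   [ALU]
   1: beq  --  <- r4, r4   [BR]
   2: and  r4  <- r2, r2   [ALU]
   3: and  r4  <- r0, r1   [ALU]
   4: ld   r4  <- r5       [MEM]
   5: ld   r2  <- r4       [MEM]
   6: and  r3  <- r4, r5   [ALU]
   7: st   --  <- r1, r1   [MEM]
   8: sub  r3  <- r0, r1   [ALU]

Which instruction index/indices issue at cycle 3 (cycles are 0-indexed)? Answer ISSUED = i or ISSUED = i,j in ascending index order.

  cy0 -> i0&i1 (or;beq) dual
  cy1 -> i2 (and) WAW r4
  cy2 -> i3 (and) WAW r4
  cy3 -> i4 (ld) no-port MEM/MEM
  cy4 -> i5&i6 (ld;and) dual
  cy5 -> i7&i8 (st;sub) dual

ISSUED = 4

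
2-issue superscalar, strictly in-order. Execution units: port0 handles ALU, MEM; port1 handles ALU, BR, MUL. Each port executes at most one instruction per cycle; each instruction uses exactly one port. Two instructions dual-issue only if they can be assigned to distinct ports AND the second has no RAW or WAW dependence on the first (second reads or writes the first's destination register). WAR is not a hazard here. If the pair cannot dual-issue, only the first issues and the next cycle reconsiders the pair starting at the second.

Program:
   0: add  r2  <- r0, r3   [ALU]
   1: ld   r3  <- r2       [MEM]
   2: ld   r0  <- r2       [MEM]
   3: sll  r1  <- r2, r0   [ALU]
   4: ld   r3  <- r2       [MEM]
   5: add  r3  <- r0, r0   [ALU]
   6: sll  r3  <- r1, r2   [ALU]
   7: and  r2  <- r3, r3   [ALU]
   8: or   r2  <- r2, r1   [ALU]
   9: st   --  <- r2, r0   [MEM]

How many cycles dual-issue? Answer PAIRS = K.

PAIRS = 1

0. add @i0  | RAW r2
1. ld @i1  | no-port MEM/MEM
2. ld @i2  | RAW r0
3. sll/ld @i3+i4  | 2-wide
4. add @i5  | WAW r3
5. sll @i6  | RAW r3
6. and @i7  | RAW+WAW r2
7. or @i8  | RAW r2
8. st @i9  | tail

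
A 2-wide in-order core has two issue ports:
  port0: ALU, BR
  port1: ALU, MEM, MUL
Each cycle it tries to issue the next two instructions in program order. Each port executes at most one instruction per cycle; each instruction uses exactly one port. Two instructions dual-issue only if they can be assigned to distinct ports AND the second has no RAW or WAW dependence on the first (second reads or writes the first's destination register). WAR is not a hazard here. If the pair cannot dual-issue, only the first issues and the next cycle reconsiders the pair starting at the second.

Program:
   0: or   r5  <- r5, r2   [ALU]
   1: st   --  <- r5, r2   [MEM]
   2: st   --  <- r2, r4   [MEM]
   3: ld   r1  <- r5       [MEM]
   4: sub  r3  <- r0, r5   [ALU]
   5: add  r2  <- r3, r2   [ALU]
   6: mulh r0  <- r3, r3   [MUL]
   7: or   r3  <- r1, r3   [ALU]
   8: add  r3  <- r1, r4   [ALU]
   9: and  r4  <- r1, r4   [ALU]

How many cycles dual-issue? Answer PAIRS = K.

PAIRS = 3

t=0 i0:or.ALU ; RAW r5
t=1 i1:st.MEM ; no-port MEM/MEM
t=2 i2:st.MEM ; no-port MEM/MEM
t=3 i3,i4:ld.MEM+sub.ALU ; pair
t=4 i5,i6:add.ALU+mulh.MUL ; pair
t=5 i7:or.ALU ; WAW r3
t=6 i8,i9:add.ALU+and.ALU ; pair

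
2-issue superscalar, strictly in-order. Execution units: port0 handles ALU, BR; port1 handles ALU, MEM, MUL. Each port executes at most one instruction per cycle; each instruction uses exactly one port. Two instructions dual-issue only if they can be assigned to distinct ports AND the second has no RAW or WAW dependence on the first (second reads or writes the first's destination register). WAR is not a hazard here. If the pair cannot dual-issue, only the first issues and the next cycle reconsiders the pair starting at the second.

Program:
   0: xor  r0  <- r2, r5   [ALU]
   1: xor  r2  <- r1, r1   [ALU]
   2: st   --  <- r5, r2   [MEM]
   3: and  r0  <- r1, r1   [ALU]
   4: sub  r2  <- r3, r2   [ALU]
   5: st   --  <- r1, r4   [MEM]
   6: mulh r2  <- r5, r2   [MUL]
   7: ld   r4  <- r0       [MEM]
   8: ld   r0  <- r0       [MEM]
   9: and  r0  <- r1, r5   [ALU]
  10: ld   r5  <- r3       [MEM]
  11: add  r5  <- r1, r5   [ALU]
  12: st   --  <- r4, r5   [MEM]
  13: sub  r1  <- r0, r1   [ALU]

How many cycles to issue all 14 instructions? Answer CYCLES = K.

t=0 i0,i1:xor+xor ; dual
t=1 i2,i3:st+and ; dual
t=2 i4,i5:sub+st ; dual
t=3 i6:mulh ; no-port MUL/MEM
t=4 i7:ld ; no-port MEM/MEM
t=5 i8:ld ; WAW r0
t=6 i9,i10:and+ld ; dual
t=7 i11:add ; RAW r5
t=8 i12,i13:st+sub ; dual

CYCLES = 9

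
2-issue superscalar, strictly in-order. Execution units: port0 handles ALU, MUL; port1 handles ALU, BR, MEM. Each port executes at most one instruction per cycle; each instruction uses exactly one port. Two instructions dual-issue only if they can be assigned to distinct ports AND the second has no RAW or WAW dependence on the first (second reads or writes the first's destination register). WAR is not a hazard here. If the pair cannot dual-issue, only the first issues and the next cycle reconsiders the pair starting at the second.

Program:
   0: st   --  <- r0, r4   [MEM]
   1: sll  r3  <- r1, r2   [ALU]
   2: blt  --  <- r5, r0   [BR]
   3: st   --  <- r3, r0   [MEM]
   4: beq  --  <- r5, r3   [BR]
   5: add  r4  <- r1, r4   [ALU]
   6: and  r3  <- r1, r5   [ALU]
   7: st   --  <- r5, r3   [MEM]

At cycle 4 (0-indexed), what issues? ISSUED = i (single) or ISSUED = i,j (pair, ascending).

ISSUED = 6

c0: i0/i1 st.MEM sll.ALU  pair
c1: i2 blt.BR  no-port BR/MEM
c2: i3 st.MEM  no-port MEM/BR
c3: i4/i5 beq.BR add.ALU  pair
c4: i6 and.ALU  RAW r3
c5: i7 st.MEM  tail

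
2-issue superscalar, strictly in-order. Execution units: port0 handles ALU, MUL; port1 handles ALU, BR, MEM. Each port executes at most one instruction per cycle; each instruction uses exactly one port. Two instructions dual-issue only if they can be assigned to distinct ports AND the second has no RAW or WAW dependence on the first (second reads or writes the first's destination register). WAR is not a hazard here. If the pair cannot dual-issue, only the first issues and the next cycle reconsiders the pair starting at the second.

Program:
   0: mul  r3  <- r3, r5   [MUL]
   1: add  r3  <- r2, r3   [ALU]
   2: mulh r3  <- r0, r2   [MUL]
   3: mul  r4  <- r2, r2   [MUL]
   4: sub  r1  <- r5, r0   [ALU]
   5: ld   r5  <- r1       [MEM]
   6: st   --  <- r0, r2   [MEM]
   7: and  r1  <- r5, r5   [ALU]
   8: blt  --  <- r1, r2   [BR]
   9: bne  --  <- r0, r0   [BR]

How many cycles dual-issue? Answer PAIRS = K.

[0] i0  mul  -- RAW+WAW r3
[1] i1  add  -- WAW r3
[2] i2  mulh  -- no-port MUL/MUL
[3] i3,i4  mul+sub  -- 2-wide
[4] i5  ld  -- no-port MEM/MEM
[5] i6,i7  st+and  -- 2-wide
[6] i8  blt  -- no-port BR/BR
[7] i9  bne  -- tail

PAIRS = 2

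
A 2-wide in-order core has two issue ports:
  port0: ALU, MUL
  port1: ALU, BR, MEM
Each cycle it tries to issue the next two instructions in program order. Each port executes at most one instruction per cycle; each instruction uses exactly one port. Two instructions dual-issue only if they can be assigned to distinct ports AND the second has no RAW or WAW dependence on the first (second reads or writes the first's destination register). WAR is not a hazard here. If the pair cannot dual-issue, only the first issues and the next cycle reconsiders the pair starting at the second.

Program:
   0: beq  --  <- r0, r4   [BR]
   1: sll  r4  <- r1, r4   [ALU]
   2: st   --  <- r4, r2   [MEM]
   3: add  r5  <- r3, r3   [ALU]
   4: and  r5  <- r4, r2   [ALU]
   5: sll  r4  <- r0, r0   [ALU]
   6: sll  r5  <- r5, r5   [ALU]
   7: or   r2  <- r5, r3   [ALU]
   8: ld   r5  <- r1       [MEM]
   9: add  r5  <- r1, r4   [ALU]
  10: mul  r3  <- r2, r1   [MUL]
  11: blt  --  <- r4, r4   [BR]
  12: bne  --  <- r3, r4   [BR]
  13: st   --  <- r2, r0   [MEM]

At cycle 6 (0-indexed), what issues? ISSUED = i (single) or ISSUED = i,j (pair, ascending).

ISSUED = 11

[0] i0,i1  beq.BR;sll.ALU  -- 2-wide
[1] i2,i3  st.MEM;add.ALU  -- 2-wide
[2] i4,i5  and.ALU;sll.ALU  -- 2-wide
[3] i6  sll.ALU  -- RAW r5
[4] i7,i8  or.ALU;ld.MEM  -- 2-wide
[5] i9,i10  add.ALU;mul.MUL  -- 2-wide
[6] i11  blt.BR  -- no-port BR/BR
[7] i12  bne.BR  -- no-port BR/MEM
[8] i13  st.MEM  -- tail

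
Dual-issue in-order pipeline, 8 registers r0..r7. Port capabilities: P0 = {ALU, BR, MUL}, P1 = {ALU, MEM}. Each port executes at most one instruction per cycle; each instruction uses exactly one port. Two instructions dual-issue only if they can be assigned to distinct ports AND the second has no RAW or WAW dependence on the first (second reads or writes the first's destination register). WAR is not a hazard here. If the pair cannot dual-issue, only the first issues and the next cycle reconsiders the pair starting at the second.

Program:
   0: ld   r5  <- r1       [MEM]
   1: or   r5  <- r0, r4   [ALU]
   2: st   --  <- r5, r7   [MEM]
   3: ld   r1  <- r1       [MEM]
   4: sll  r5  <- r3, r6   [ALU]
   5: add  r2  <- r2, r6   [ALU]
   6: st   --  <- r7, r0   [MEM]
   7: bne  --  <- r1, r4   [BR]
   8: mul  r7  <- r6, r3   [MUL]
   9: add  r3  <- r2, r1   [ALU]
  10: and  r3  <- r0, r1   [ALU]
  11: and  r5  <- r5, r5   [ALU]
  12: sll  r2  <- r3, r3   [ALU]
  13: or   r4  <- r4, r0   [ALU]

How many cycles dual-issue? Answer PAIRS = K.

PAIRS = 5

t=0 i0:ld ; WAW r5
t=1 i1:or ; RAW r5
t=2 i2:st ; no-port MEM/MEM
t=3 i3+i4:ld sll ; dual
t=4 i5+i6:add st ; dual
t=5 i7:bne ; no-port BR/MUL
t=6 i8+i9:mul add ; dual
t=7 i10+i11:and and ; dual
t=8 i12+i13:sll or ; dual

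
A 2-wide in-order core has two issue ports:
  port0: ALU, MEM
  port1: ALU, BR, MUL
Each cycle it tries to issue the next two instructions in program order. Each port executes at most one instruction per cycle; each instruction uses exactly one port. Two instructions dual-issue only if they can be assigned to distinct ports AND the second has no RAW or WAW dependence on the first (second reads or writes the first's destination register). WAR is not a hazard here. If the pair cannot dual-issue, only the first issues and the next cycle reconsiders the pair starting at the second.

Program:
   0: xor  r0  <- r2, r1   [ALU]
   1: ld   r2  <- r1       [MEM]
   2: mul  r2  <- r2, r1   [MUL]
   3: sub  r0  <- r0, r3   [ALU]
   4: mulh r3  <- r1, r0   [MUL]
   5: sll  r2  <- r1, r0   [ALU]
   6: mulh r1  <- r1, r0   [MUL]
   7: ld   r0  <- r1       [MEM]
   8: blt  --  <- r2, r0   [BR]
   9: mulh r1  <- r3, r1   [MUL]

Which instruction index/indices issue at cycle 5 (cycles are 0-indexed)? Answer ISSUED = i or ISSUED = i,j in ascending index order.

[0] i0/i1  xor ld  -- dual
[1] i2/i3  mul sub  -- dual
[2] i4/i5  mulh sll  -- dual
[3] i6  mulh  -- RAW r1
[4] i7  ld  -- RAW r0
[5] i8  blt  -- no-port BR/MUL
[6] i9  mulh  -- tail

ISSUED = 8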